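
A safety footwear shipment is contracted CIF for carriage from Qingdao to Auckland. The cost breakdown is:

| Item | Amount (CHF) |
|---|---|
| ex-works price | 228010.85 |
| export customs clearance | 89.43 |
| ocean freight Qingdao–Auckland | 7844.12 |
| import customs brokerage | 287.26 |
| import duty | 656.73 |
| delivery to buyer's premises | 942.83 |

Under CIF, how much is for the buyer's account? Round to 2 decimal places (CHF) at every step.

CIF: the seller pays costs through ocean freight and marine insurance to the destination port.
Seller's account: goods 228010.85 + export clearance 89.43 + freight 7844.12 = 235944.40
Buyer's account: brokerage 287.26 + duty 656.73 + delivery 942.83 = 1886.82

Buyer's account: CHF 1886.82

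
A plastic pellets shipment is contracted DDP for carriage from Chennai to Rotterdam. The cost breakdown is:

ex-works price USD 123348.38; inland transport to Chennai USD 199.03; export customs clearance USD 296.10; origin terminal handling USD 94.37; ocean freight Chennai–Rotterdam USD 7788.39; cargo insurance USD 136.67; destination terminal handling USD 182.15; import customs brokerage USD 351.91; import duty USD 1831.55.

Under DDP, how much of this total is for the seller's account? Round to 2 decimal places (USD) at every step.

Seller's account: USD 134228.55

DDP: the seller bears all costs including import duty.
Seller's account: goods 123348.38 + inland to port 199.03 + export clearance 296.10 + origin terminal 94.37 + freight 7788.39 + insurance 136.67 + destination terminal 182.15 + brokerage 351.91 + duty 1831.55 = 134228.55
Buyer's account: 0.00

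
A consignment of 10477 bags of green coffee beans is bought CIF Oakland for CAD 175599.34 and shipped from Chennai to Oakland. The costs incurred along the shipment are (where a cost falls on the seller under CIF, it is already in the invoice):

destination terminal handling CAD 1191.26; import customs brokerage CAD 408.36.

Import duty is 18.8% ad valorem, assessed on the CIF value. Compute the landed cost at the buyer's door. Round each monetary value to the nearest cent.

CIF: the seller pays costs through ocean freight and marine insurance to the destination port.
The CIF price already equals the CIF value: 175599.34
Import duty = 175599.34 × 18.8% = 33012.68
Buyer bears: destination terminal 1191.26 + brokerage 408.36 + duty 33012.68 = 34612.30
Landed cost = invoice 175599.34 + 34612.30 = 210211.64

Total landed cost: CAD 210211.64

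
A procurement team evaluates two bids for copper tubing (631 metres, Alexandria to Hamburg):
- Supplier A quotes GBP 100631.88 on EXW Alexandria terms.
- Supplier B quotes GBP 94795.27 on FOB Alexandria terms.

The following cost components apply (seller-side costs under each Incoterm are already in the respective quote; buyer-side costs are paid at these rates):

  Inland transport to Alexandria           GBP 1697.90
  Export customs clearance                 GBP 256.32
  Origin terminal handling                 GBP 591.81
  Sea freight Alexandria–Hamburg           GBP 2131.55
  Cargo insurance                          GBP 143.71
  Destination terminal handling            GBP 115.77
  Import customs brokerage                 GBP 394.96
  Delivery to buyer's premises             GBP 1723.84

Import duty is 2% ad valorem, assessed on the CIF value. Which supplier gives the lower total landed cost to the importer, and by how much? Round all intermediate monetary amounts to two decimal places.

Supplier A (EXW):
CIF value = EXW price + inland to port + export clearance + origin terminal + freight + insurance = 100631.88 + 1697.90 + 256.32 + 591.81 + 2131.55 + 143.71 = 105453.17
Import duty = 105453.17 × 2% = 2109.06
Buyer bears (A): 1697.90 + 256.32 + 591.81 + 2131.55 + 143.71 + 115.77 + 394.96 + 1723.84 = 7055.86
Landed cost (A) = invoice 100631.88 + 7055.86 + duty 2109.06 = 109796.80
Supplier B (FOB):
CIF value = FOB price + freight + insurance = 94795.27 + 2131.55 + 143.71 = 97070.53
Import duty = 97070.53 × 2% = 1941.41
Buyer bears (B): 2131.55 + 143.71 + 115.77 + 394.96 + 1723.84 = 4509.83
Landed cost (B) = invoice 94795.27 + 4509.83 + duty 1941.41 = 101246.51
Difference = |109796.80 − 101246.51| = 8550.29

Supplier B is cheaper by GBP 8550.29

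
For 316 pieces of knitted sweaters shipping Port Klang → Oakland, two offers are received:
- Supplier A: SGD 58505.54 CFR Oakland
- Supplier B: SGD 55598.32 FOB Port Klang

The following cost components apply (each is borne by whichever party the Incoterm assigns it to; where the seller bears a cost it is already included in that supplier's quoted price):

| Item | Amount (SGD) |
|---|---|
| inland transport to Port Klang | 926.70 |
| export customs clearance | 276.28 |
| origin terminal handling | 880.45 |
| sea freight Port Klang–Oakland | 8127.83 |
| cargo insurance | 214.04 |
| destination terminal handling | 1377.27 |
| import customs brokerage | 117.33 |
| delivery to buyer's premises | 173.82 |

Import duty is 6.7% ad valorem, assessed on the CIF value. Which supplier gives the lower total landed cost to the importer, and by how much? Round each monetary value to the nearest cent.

Supplier A is cheaper by SGD 5570.39

Supplier A (CFR):
CIF value = CFR price + insurance = 58505.54 + 214.04 = 58719.58
Import duty = 58719.58 × 6.7% = 3934.21
Buyer bears (A): 214.04 + 1377.27 + 117.33 + 173.82 = 1882.46
Landed cost (A) = invoice 58505.54 + 1882.46 + duty 3934.21 = 64322.21
Supplier B (FOB):
CIF value = FOB price + freight + insurance = 55598.32 + 8127.83 + 214.04 = 63940.19
Import duty = 63940.19 × 6.7% = 4283.99
Buyer bears (B): 8127.83 + 214.04 + 1377.27 + 117.33 + 173.82 = 10010.29
Landed cost (B) = invoice 55598.32 + 10010.29 + duty 4283.99 = 69892.60
Difference = |64322.21 − 69892.60| = 5570.39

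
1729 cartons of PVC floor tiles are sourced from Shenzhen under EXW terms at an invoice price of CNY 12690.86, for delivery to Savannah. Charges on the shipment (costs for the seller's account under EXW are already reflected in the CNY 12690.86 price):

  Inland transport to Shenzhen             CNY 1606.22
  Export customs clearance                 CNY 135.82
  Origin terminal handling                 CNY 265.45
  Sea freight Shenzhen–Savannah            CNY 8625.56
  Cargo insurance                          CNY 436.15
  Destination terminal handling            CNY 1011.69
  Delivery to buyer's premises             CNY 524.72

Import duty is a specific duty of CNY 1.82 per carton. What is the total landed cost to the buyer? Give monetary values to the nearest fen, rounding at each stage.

EXW: the seller makes goods available at their premises; the buyer bears all onward costs.
CIF value = EXW price + inland to port + export clearance + origin terminal + freight + insurance = 12690.86 + 1606.22 + 135.82 + 265.45 + 8625.56 + 436.15 = 23760.06
Import duty = 1729 × 1.82 = 3146.78
Buyer bears: inland to port 1606.22 + export clearance 135.82 + origin terminal 265.45 + freight 8625.56 + insurance 436.15 + destination terminal 1011.69 + delivery 524.72 + duty 3146.78 = 15752.39
Landed cost = invoice 12690.86 + 15752.39 = 28443.25

Total landed cost: CNY 28443.25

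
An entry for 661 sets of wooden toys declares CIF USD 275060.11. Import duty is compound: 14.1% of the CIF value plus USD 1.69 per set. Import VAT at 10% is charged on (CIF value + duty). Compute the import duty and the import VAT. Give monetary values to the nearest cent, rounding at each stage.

Ad valorem component: 275060.11 × 14.1% = 38783.48
Specific component: 661 × 1.69 = 1117.09
Import duty = 38783.48 + 1117.09 = 39900.57
VAT base = CIF + duty = 275060.11 + 39900.57 = 314960.68
Import VAT = 314960.68 × 10% = 31496.07

Import duty: USD 39900.57; import VAT: USD 31496.07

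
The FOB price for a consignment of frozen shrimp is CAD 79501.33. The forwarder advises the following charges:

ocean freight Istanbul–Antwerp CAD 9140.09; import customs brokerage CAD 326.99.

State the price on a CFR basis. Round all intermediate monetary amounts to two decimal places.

Not relevant to the conversion: brokerage — on the buyer under both terms; not part of either seller's price.
From FOB to CFR, the seller additionally bears: freight.
CFR price = 79501.33 + 9140.09 = 88641.42

CFR price: CAD 88641.42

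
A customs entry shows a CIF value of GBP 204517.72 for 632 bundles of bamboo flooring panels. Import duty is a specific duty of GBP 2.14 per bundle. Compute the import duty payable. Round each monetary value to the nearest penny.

Import duty: GBP 1352.48

Import duty = 632 × 2.14 = 1352.48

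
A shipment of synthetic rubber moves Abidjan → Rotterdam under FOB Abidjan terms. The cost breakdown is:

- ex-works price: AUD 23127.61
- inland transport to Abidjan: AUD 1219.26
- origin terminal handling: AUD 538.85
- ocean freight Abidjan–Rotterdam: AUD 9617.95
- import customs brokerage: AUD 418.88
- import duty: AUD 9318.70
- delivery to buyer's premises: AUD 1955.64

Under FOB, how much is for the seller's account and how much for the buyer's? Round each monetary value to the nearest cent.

FOB: the seller bears costs until goods are on board at the origin port; the buyer bears freight, insurance and all costs thereafter.
Seller's account: goods 23127.61 + inland to port 1219.26 + origin terminal 538.85 = 24885.72
Buyer's account: freight 9617.95 + brokerage 418.88 + duty 9318.70 + delivery 1955.64 = 21311.17

Seller: AUD 24885.72; buyer: AUD 21311.17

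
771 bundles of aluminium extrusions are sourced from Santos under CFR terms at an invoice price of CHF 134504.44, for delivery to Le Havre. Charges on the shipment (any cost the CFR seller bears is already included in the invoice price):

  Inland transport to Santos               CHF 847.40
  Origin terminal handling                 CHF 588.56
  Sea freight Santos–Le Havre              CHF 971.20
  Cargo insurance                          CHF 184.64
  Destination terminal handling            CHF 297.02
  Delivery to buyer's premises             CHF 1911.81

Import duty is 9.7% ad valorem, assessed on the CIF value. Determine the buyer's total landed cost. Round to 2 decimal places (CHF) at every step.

CFR: the seller pays costs through ocean freight to the destination port, but not insurance.
Already in the invoice (seller's account under CFR): inland to port, origin terminal, freight — exclude.
CIF value = CFR price + insurance = 134504.44 + 184.64 = 134689.08
Import duty = 134689.08 × 9.7% = 13064.84
Buyer bears: insurance 184.64 + destination terminal 297.02 + delivery 1911.81 + duty 13064.84 = 15458.31
Landed cost = invoice 134504.44 + 15458.31 = 149962.75

Total landed cost: CHF 149962.75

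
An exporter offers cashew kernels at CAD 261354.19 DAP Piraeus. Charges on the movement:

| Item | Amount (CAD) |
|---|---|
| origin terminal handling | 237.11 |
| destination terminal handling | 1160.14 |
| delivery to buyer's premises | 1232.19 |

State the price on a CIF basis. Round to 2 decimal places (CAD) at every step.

CIF price: CAD 258961.86

Not relevant to the conversion: origin terminal — on the seller under both DAP and CIF; already in the DAP price and stays in the CIF price.
From DAP to CIF, the seller no longer bears: destination terminal, delivery.
CIF price = 261354.19 − 1160.14 − 1232.19 = 258961.86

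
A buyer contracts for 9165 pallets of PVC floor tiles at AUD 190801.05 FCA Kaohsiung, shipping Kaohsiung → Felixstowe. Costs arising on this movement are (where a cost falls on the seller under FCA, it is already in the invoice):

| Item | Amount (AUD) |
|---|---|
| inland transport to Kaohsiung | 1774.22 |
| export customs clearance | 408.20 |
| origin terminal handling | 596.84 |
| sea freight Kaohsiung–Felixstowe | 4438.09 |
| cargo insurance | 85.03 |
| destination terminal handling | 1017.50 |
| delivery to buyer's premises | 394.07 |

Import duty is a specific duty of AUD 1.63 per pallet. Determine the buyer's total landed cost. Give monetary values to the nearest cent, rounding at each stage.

Total landed cost: AUD 212271.53

FCA: the seller delivers export-cleared goods to the carrier; the buyer bears costs from that point.
Already in the invoice (seller's account under FCA): inland to port, export clearance — exclude.
CIF value = FCA price + origin terminal + freight + insurance = 190801.05 + 596.84 + 4438.09 + 85.03 = 195921.01
Import duty = 9165 × 1.63 = 14938.95
Buyer bears: origin terminal 596.84 + freight 4438.09 + insurance 85.03 + destination terminal 1017.50 + delivery 394.07 + duty 14938.95 = 21470.48
Landed cost = invoice 190801.05 + 21470.48 = 212271.53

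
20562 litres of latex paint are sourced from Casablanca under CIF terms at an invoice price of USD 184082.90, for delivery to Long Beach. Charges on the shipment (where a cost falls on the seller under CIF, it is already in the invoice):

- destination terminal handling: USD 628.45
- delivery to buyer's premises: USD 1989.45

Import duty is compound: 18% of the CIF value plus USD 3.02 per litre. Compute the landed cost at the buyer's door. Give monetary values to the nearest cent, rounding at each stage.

Total landed cost: USD 281932.96

CIF: the seller pays costs through ocean freight and marine insurance to the destination port.
The CIF price already equals the CIF value: 184082.90
Ad valorem component: 184082.90 × 18% = 33134.92
Specific component: 20562 × 3.02 = 62097.24
Import duty = 33134.92 + 62097.24 = 95232.16
Buyer bears: destination terminal 628.45 + delivery 1989.45 + duty 95232.16 = 97850.06
Landed cost = invoice 184082.90 + 97850.06 = 281932.96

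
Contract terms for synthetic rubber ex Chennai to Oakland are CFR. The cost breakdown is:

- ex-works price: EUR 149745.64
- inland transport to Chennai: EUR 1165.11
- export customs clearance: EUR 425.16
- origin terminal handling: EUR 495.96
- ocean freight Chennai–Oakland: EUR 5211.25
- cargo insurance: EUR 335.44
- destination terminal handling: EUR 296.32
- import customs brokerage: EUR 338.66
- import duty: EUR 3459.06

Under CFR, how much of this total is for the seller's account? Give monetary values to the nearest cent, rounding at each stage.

CFR: the seller pays costs through ocean freight to the destination port, but not insurance.
Seller's account: goods 149745.64 + inland to port 1165.11 + export clearance 425.16 + origin terminal 495.96 + freight 5211.25 = 157043.12
Buyer's account: insurance 335.44 + destination terminal 296.32 + brokerage 338.66 + duty 3459.06 = 4429.48

Seller's account: EUR 157043.12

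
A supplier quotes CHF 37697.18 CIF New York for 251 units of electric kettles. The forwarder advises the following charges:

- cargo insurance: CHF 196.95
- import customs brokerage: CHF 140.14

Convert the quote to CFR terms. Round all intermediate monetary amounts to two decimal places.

Not relevant to the conversion: brokerage — on the buyer under both terms; not part of either seller's price.
From CIF to CFR, the seller no longer bears: insurance.
CFR price = 37697.18 − 196.95 = 37500.23

CFR price: CHF 37500.23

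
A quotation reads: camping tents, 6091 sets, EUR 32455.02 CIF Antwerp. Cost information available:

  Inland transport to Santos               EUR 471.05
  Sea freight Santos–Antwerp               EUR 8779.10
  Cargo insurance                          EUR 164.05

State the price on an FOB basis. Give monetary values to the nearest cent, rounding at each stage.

Not relevant to the conversion: inland to port — on the seller under both CIF and FOB; already in the CIF price and stays in the FOB price.
From CIF to FOB, the seller no longer bears: freight, insurance.
FOB price = 32455.02 − 8779.10 − 164.05 = 23511.87

FOB price: EUR 23511.87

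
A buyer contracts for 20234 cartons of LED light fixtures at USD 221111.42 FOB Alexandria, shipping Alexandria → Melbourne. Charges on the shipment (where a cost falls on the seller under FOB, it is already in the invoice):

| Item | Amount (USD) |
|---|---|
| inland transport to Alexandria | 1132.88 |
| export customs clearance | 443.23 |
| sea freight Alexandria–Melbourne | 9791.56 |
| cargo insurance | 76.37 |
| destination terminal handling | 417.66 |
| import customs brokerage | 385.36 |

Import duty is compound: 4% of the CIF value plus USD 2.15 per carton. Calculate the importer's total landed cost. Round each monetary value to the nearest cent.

FOB: the seller bears costs until goods are on board at the origin port; the buyer bears freight, insurance and all costs thereafter.
Already in the invoice (seller's account under FOB): inland to port, export clearance — exclude.
CIF value = FOB price + freight + insurance = 221111.42 + 9791.56 + 76.37 = 230979.35
Ad valorem component: 230979.35 × 4% = 9239.17
Specific component: 20234 × 2.15 = 43503.10
Import duty = 9239.17 + 43503.10 = 52742.27
Buyer bears: freight 9791.56 + insurance 76.37 + destination terminal 417.66 + brokerage 385.36 + duty 52742.27 = 63413.22
Landed cost = invoice 221111.42 + 63413.22 = 284524.64

Total landed cost: USD 284524.64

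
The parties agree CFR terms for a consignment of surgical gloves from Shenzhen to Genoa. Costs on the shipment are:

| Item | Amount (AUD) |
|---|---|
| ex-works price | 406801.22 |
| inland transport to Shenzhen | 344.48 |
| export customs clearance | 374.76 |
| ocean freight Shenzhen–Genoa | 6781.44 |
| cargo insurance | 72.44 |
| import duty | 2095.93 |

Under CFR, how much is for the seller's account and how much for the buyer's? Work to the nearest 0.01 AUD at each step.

Seller: AUD 414301.90; buyer: AUD 2168.37

CFR: the seller pays costs through ocean freight to the destination port, but not insurance.
Seller's account: goods 406801.22 + inland to port 344.48 + export clearance 374.76 + freight 6781.44 = 414301.90
Buyer's account: insurance 72.44 + duty 2095.93 = 2168.37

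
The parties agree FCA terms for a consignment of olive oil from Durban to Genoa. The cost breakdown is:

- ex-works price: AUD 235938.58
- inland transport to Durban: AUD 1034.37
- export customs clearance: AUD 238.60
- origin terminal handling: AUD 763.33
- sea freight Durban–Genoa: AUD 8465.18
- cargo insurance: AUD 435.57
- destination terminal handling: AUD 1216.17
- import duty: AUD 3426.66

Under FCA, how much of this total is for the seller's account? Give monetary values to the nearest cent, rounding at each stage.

Seller's account: AUD 237211.55

FCA: the seller delivers export-cleared goods to the carrier; the buyer bears costs from that point.
Seller's account: goods 235938.58 + inland to port 1034.37 + export clearance 238.60 = 237211.55
Buyer's account: origin terminal 763.33 + freight 8465.18 + insurance 435.57 + destination terminal 1216.17 + duty 3426.66 = 14306.91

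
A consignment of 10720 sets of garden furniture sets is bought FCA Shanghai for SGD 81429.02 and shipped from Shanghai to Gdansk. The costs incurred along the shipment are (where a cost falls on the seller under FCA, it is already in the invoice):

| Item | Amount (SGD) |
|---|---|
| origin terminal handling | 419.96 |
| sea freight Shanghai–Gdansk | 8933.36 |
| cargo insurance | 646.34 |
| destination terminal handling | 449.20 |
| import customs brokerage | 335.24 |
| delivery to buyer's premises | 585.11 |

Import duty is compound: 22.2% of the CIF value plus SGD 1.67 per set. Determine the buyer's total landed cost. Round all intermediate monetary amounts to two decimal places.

Total landed cost: SGD 130997.80

FCA: the seller delivers export-cleared goods to the carrier; the buyer bears costs from that point.
CIF value = FCA price + origin terminal + freight + insurance = 81429.02 + 419.96 + 8933.36 + 646.34 = 91428.68
Ad valorem component: 91428.68 × 22.2% = 20297.17
Specific component: 10720 × 1.67 = 17902.40
Import duty = 20297.17 + 17902.40 = 38199.57
Buyer bears: origin terminal 419.96 + freight 8933.36 + insurance 646.34 + destination terminal 449.20 + brokerage 335.24 + delivery 585.11 + duty 38199.57 = 49568.78
Landed cost = invoice 81429.02 + 49568.78 = 130997.80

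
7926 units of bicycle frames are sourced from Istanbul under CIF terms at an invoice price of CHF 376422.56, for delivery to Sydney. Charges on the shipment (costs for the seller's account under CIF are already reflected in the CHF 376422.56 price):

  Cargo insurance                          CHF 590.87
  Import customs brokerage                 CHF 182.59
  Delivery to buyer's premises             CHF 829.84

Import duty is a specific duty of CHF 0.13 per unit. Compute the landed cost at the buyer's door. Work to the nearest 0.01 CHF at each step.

Total landed cost: CHF 378465.37

CIF: the seller pays costs through ocean freight and marine insurance to the destination port.
Already in the invoice (seller's account under CIF): insurance — exclude.
The CIF price already equals the CIF value: 376422.56
Import duty = 7926 × 0.13 = 1030.38
Buyer bears: brokerage 182.59 + delivery 829.84 + duty 1030.38 = 2042.81
Landed cost = invoice 376422.56 + 2042.81 = 378465.37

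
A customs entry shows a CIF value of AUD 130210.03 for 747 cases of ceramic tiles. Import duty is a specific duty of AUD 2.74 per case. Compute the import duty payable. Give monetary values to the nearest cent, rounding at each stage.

Import duty: AUD 2046.78

Import duty = 747 × 2.74 = 2046.78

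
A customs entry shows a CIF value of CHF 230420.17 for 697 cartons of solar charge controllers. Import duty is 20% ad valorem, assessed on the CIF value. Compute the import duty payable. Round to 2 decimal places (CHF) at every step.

Import duty = 230420.17 × 20% = 46084.03

Import duty: CHF 46084.03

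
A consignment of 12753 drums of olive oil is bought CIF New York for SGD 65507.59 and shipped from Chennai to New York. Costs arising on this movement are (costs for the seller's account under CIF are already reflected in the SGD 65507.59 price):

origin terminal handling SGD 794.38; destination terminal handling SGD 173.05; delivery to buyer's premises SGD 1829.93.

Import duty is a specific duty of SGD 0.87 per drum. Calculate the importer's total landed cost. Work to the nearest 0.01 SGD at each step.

CIF: the seller pays costs through ocean freight and marine insurance to the destination port.
Already in the invoice (seller's account under CIF): origin terminal — exclude.
The CIF price already equals the CIF value: 65507.59
Import duty = 12753 × 0.87 = 11095.11
Buyer bears: destination terminal 173.05 + delivery 1829.93 + duty 11095.11 = 13098.09
Landed cost = invoice 65507.59 + 13098.09 = 78605.68

Total landed cost: SGD 78605.68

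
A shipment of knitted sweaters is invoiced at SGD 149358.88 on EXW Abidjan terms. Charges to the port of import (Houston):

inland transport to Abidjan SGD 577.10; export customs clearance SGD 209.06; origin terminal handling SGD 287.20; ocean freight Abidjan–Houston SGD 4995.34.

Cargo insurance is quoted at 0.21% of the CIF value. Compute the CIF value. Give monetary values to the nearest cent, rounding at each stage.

Let C be the CIF value. C = EXW price + pre-shipment costs + freight + 0.21% × C
C − 0.21% × C = 149358.88 + 577.10 + 209.06 + 287.20 + 4995.34
0.9979 × C = 155427.58
C = 155427.58 / 0.9979 = 155754.66
Insurance premium = 0.21% × 155754.66 = 327.08

CIF value: SGD 155754.66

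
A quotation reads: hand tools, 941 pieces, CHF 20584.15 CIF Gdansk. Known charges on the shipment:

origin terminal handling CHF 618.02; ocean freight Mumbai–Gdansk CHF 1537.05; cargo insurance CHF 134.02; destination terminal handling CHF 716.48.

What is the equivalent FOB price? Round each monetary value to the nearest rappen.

FOB price: CHF 18913.08

Not relevant to the conversion: origin terminal — on the seller under both CIF and FOB; already in the CIF price and stays in the FOB price. destination terminal — on the buyer under both terms; not part of either seller's price.
From CIF to FOB, the seller no longer bears: freight, insurance.
FOB price = 20584.15 − 1537.05 − 134.02 = 18913.08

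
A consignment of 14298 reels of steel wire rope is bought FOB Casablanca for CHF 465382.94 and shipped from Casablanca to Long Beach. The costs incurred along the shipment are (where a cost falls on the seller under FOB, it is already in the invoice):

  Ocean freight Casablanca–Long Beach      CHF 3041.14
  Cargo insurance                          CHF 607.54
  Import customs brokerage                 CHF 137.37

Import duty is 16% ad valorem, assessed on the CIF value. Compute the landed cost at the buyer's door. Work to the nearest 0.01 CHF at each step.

Total landed cost: CHF 544214.05

FOB: the seller bears costs until goods are on board at the origin port; the buyer bears freight, insurance and all costs thereafter.
CIF value = FOB price + freight + insurance = 465382.94 + 3041.14 + 607.54 = 469031.62
Import duty = 469031.62 × 16% = 75045.06
Buyer bears: freight 3041.14 + insurance 607.54 + brokerage 137.37 + duty 75045.06 = 78831.11
Landed cost = invoice 465382.94 + 78831.11 = 544214.05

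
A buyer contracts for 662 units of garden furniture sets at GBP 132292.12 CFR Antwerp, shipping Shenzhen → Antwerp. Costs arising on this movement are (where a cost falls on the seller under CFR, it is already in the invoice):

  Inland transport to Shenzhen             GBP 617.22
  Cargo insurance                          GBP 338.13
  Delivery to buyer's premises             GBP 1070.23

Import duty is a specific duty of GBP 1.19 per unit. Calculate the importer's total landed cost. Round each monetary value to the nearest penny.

CFR: the seller pays costs through ocean freight to the destination port, but not insurance.
Already in the invoice (seller's account under CFR): inland to port — exclude.
CIF value = CFR price + insurance = 132292.12 + 338.13 = 132630.25
Import duty = 662 × 1.19 = 787.78
Buyer bears: insurance 338.13 + delivery 1070.23 + duty 787.78 = 2196.14
Landed cost = invoice 132292.12 + 2196.14 = 134488.26

Total landed cost: GBP 134488.26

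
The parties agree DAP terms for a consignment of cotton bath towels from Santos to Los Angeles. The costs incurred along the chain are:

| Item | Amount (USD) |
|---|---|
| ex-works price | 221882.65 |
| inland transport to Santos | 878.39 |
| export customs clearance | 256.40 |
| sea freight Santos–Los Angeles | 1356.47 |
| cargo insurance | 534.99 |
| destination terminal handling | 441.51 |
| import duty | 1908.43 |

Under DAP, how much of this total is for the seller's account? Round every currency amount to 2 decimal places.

DAP: the seller bears all costs to the named destination except import duty and clearance.
Seller's account: goods 221882.65 + inland to port 878.39 + export clearance 256.40 + freight 1356.47 + insurance 534.99 + destination terminal 441.51 = 225350.41
Buyer's account: duty 1908.43 = 1908.43

Seller's account: USD 225350.41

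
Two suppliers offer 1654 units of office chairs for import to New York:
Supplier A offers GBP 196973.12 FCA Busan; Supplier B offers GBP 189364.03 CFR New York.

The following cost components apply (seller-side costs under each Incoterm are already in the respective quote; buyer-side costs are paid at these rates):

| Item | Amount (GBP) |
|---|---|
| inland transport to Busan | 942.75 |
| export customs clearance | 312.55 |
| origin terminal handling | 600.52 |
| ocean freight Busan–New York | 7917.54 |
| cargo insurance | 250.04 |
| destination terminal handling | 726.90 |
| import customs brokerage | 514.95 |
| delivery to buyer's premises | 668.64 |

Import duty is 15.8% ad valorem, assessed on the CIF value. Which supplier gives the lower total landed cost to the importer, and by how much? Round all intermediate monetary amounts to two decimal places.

Supplier A (FCA):
CIF value = FCA price + origin terminal + freight + insurance = 196973.12 + 600.52 + 7917.54 + 250.04 = 205741.22
Import duty = 205741.22 × 15.8% = 32507.11
Buyer bears (A): 600.52 + 7917.54 + 250.04 + 726.90 + 514.95 + 668.64 = 10678.59
Landed cost (A) = invoice 196973.12 + 10678.59 + duty 32507.11 = 240158.82
Supplier B (CFR):
CIF value = CFR price + insurance = 189364.03 + 250.04 = 189614.07
Import duty = 189614.07 × 15.8% = 29959.02
Buyer bears (B): 250.04 + 726.90 + 514.95 + 668.64 = 2160.53
Landed cost (B) = invoice 189364.03 + 2160.53 + duty 29959.02 = 221483.58
Difference = |240158.82 − 221483.58| = 18675.24

Supplier B is cheaper by GBP 18675.24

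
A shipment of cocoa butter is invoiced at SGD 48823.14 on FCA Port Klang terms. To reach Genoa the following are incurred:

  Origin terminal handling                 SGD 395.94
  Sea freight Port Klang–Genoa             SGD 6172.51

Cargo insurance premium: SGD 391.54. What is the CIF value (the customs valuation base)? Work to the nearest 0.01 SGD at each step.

CIF = FCA price + pre-shipment costs + freight + insurance
CIF = 48823.14 + 395.94 + 6172.51 + 391.54 = 55783.13

CIF value: SGD 55783.13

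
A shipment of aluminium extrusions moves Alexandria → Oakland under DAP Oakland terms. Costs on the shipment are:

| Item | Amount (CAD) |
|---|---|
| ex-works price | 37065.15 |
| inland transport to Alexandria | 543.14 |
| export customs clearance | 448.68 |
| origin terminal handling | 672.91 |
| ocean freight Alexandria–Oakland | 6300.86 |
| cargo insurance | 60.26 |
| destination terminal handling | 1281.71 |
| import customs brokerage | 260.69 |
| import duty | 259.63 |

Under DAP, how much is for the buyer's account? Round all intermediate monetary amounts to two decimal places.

Buyer's account: CAD 520.32

DAP: the seller bears all costs to the named destination except import duty and clearance.
Seller's account: goods 37065.15 + inland to port 543.14 + export clearance 448.68 + origin terminal 672.91 + freight 6300.86 + insurance 60.26 + destination terminal 1281.71 = 46372.71
Buyer's account: brokerage 260.69 + duty 259.63 = 520.32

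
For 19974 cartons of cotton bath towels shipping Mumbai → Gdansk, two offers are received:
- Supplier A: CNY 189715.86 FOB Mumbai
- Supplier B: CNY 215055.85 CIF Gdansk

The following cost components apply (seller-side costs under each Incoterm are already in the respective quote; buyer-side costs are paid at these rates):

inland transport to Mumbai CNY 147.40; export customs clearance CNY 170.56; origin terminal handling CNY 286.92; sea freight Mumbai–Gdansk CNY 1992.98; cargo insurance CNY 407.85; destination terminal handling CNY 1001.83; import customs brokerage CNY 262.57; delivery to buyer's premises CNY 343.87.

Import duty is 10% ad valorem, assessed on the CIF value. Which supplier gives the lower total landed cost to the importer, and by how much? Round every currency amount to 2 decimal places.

Supplier A (FOB):
CIF value = FOB price + freight + insurance = 189715.86 + 1992.98 + 407.85 = 192116.69
Import duty = 192116.69 × 10% = 19211.67
Buyer bears (A): 1992.98 + 407.85 + 1001.83 + 262.57 + 343.87 = 4009.10
Landed cost (A) = invoice 189715.86 + 4009.10 + duty 19211.67 = 212936.63
Supplier B (CIF):
The CIF price already equals the CIF value: 215055.85
Import duty = 215055.85 × 10% = 21505.59
Buyer bears (B): 1001.83 + 262.57 + 343.87 = 1608.27
Landed cost (B) = invoice 215055.85 + 1608.27 + duty 21505.59 = 238169.71
Difference = |212936.63 − 238169.71| = 25233.08

Supplier A is cheaper by CNY 25233.08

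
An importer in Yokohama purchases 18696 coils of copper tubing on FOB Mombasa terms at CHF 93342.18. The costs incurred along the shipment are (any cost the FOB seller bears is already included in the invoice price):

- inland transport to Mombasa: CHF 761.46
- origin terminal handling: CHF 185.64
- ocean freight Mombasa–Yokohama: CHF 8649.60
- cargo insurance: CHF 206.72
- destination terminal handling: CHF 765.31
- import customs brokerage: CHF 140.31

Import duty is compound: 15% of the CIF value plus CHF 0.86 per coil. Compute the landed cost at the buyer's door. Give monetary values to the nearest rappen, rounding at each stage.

FOB: the seller bears costs until goods are on board at the origin port; the buyer bears freight, insurance and all costs thereafter.
Already in the invoice (seller's account under FOB): inland to port, origin terminal — exclude.
CIF value = FOB price + freight + insurance = 93342.18 + 8649.60 + 206.72 = 102198.50
Ad valorem component: 102198.50 × 15% = 15329.78
Specific component: 18696 × 0.86 = 16078.56
Import duty = 15329.78 + 16078.56 = 31408.34
Buyer bears: freight 8649.60 + insurance 206.72 + destination terminal 765.31 + brokerage 140.31 + duty 31408.34 = 41170.28
Landed cost = invoice 93342.18 + 41170.28 = 134512.46

Total landed cost: CHF 134512.46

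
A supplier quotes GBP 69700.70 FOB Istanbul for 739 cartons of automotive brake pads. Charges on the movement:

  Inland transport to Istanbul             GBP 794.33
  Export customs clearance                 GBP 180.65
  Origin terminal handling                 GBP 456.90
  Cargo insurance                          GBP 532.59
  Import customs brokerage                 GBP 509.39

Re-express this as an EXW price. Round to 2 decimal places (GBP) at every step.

EXW price: GBP 68268.82

Not relevant to the conversion: insurance, brokerage — on the buyer under both terms; not part of either seller's price.
From FOB to EXW, the seller no longer bears: inland to port, export clearance, origin terminal.
EXW price = 69700.70 − 794.33 − 180.65 − 456.90 = 68268.82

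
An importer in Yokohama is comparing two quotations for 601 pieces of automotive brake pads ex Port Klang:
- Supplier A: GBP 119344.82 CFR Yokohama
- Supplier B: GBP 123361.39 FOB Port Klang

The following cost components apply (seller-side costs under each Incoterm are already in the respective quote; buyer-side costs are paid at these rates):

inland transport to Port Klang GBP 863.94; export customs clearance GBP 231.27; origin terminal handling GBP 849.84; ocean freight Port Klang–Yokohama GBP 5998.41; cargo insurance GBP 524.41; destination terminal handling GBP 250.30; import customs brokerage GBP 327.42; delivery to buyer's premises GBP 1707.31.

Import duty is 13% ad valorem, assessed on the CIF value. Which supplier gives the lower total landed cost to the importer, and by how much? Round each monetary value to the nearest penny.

Supplier A is cheaper by GBP 11316.93

Supplier A (CFR):
CIF value = CFR price + insurance = 119344.82 + 524.41 = 119869.23
Import duty = 119869.23 × 13% = 15583.00
Buyer bears (A): 524.41 + 250.30 + 327.42 + 1707.31 = 2809.44
Landed cost (A) = invoice 119344.82 + 2809.44 + duty 15583.00 = 137737.26
Supplier B (FOB):
CIF value = FOB price + freight + insurance = 123361.39 + 5998.41 + 524.41 = 129884.21
Import duty = 129884.21 × 13% = 16884.95
Buyer bears (B): 5998.41 + 524.41 + 250.30 + 327.42 + 1707.31 = 8807.85
Landed cost (B) = invoice 123361.39 + 8807.85 + duty 16884.95 = 149054.19
Difference = |137737.26 − 149054.19| = 11316.93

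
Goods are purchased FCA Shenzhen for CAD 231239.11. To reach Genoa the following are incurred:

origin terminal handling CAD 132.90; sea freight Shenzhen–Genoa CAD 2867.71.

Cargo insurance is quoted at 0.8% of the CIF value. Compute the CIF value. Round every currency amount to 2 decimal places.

Let C be the CIF value. C = FCA price + pre-shipment costs + freight + 0.8% × C
C − 0.8% × C = 231239.11 + 132.90 + 2867.71
0.992 × C = 234239.72
C = 234239.72 / 0.992 = 236128.75
Insurance premium = 0.8% × 236128.75 = 1889.03

CIF value: CAD 236128.75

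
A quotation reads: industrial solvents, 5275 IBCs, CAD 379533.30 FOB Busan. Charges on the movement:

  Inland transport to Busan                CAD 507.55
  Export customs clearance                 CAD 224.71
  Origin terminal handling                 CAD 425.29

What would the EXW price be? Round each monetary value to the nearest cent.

From FOB to EXW, the seller no longer bears: inland to port, export clearance, origin terminal.
EXW price = 379533.30 − 507.55 − 224.71 − 425.29 = 378375.75

EXW price: CAD 378375.75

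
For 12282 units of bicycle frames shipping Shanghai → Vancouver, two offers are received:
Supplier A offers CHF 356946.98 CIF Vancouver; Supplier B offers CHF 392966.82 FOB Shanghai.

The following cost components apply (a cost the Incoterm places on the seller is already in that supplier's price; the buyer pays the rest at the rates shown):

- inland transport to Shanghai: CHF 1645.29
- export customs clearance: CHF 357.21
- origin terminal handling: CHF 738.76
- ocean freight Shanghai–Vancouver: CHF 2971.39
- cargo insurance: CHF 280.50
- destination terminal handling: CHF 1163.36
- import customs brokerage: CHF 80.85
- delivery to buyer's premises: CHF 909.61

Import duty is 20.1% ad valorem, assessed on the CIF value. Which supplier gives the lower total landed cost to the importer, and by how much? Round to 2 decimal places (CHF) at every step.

Supplier A is cheaper by CHF 47165.35

Supplier A (CIF):
The CIF price already equals the CIF value: 356946.98
Import duty = 356946.98 × 20.1% = 71746.34
Buyer bears (A): 1163.36 + 80.85 + 909.61 = 2153.82
Landed cost (A) = invoice 356946.98 + 2153.82 + duty 71746.34 = 430847.14
Supplier B (FOB):
CIF value = FOB price + freight + insurance = 392966.82 + 2971.39 + 280.50 = 396218.71
Import duty = 396218.71 × 20.1% = 79639.96
Buyer bears (B): 2971.39 + 280.50 + 1163.36 + 80.85 + 909.61 = 5405.71
Landed cost (B) = invoice 392966.82 + 5405.71 + duty 79639.96 = 478012.49
Difference = |430847.14 − 478012.49| = 47165.35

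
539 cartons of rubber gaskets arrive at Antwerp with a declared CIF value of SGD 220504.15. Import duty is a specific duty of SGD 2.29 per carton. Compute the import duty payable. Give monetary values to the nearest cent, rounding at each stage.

Import duty = 539 × 2.29 = 1234.31

Import duty: SGD 1234.31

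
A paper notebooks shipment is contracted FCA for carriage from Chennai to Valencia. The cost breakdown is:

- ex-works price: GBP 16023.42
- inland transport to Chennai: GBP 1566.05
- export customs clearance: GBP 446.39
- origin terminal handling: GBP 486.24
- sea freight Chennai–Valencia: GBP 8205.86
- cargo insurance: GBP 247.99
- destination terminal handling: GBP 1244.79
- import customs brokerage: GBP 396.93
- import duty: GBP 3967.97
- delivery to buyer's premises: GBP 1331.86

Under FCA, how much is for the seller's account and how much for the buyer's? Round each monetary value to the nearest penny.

Seller: GBP 18035.86; buyer: GBP 15881.64

FCA: the seller delivers export-cleared goods to the carrier; the buyer bears costs from that point.
Seller's account: goods 16023.42 + inland to port 1566.05 + export clearance 446.39 = 18035.86
Buyer's account: origin terminal 486.24 + freight 8205.86 + insurance 247.99 + destination terminal 1244.79 + brokerage 396.93 + duty 3967.97 + delivery 1331.86 = 15881.64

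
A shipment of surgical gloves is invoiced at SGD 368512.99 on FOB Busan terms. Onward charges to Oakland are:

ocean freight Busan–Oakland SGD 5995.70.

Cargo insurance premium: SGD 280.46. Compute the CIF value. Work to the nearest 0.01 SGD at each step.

CIF = FOB price + freight + insurance
CIF = 368512.99 + 5995.70 + 280.46 = 374789.15

CIF value: SGD 374789.15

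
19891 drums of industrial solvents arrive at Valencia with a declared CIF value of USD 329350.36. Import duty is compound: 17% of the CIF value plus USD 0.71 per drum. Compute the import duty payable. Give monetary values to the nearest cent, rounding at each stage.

Import duty: USD 70112.17

Ad valorem component: 329350.36 × 17% = 55989.56
Specific component: 19891 × 0.71 = 14122.61
Import duty = 55989.56 + 14122.61 = 70112.17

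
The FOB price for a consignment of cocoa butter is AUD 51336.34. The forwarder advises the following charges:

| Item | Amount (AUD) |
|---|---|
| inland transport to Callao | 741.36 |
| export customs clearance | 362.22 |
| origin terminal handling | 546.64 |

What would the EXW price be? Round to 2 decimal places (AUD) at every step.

EXW price: AUD 49686.12

From FOB to EXW, the seller no longer bears: inland to port, export clearance, origin terminal.
EXW price = 51336.34 − 741.36 − 362.22 − 546.64 = 49686.12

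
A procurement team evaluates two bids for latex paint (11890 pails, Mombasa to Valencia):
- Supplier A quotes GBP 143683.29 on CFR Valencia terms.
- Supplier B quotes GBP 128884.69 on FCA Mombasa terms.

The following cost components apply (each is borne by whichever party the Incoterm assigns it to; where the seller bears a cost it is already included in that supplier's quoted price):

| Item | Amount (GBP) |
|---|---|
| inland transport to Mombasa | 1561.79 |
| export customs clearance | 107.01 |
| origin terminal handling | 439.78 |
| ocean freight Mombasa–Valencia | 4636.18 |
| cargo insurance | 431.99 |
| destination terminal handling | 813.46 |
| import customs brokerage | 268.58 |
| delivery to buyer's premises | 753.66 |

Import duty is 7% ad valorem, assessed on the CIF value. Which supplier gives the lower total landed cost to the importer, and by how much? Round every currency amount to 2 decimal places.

Supplier A (CFR):
CIF value = CFR price + insurance = 143683.29 + 431.99 = 144115.28
Import duty = 144115.28 × 7% = 10088.07
Buyer bears (A): 431.99 + 813.46 + 268.58 + 753.66 = 2267.69
Landed cost (A) = invoice 143683.29 + 2267.69 + duty 10088.07 = 156039.05
Supplier B (FCA):
CIF value = FCA price + origin terminal + freight + insurance = 128884.69 + 439.78 + 4636.18 + 431.99 = 134392.64
Import duty = 134392.64 × 7% = 9407.48
Buyer bears (B): 439.78 + 4636.18 + 431.99 + 813.46 + 268.58 + 753.66 = 7343.65
Landed cost (B) = invoice 128884.69 + 7343.65 + duty 9407.48 = 145635.82
Difference = |156039.05 − 145635.82| = 10403.23

Supplier B is cheaper by GBP 10403.23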